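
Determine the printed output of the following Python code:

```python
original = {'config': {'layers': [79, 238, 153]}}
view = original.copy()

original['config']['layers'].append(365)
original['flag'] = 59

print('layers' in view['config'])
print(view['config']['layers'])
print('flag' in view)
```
True
[79, 238, 153, 365]
False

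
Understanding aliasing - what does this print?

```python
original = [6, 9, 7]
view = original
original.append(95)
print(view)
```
[6, 9, 7, 95]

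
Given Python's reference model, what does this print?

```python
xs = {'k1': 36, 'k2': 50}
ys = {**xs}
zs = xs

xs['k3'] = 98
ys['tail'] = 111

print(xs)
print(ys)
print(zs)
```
{'k1': 36, 'k2': 50, 'k3': 98}
{'k1': 36, 'k2': 50, 'tail': 111}
{'k1': 36, 'k2': 50, 'k3': 98}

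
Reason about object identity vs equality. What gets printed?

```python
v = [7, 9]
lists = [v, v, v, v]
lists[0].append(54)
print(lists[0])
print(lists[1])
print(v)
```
[7, 9, 54]
[7, 9, 54]
[7, 9, 54]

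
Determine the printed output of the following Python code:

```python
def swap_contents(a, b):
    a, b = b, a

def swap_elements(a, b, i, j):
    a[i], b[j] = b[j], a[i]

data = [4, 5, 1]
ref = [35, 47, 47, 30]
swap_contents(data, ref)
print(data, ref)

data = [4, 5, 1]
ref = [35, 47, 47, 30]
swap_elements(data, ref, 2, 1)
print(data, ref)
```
[4, 5, 1] [35, 47, 47, 30]
[4, 5, 47] [35, 1, 47, 30]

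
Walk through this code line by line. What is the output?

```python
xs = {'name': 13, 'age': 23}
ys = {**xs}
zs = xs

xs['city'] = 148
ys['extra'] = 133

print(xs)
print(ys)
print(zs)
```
{'name': 13, 'age': 23, 'city': 148}
{'name': 13, 'age': 23, 'extra': 133}
{'name': 13, 'age': 23, 'city': 148}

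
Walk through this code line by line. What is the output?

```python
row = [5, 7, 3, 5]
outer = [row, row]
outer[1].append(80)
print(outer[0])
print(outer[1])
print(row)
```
[5, 7, 3, 5, 80]
[5, 7, 3, 5, 80]
[5, 7, 3, 5, 80]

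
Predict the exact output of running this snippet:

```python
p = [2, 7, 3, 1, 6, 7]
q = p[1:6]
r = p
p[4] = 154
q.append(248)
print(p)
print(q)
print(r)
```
[2, 7, 3, 1, 154, 7]
[7, 3, 1, 6, 7, 248]
[2, 7, 3, 1, 154, 7]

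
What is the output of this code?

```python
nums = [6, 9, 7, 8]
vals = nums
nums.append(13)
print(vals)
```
[6, 9, 7, 8, 13]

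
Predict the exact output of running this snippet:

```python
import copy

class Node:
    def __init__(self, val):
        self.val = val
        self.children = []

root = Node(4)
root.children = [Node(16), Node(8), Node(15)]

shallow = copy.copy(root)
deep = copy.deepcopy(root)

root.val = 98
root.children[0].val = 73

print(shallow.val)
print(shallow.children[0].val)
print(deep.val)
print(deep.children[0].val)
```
4
73
4
16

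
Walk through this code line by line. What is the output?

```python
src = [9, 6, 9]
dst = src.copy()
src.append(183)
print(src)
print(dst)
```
[9, 6, 9, 183]
[9, 6, 9]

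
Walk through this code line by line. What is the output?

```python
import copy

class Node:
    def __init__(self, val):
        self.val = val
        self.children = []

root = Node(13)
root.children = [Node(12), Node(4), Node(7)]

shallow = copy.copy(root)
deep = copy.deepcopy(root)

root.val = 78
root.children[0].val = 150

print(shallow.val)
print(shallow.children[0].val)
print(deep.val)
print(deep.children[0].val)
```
13
150
13
12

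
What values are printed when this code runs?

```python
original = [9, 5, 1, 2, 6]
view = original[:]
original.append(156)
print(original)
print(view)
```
[9, 5, 1, 2, 6, 156]
[9, 5, 1, 2, 6]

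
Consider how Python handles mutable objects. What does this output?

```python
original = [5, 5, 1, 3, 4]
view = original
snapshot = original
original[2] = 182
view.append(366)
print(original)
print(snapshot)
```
[5, 5, 182, 3, 4, 366]
[5, 5, 182, 3, 4, 366]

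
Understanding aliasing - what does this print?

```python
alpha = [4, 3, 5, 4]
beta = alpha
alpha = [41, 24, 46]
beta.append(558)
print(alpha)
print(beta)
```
[41, 24, 46]
[4, 3, 5, 4, 558]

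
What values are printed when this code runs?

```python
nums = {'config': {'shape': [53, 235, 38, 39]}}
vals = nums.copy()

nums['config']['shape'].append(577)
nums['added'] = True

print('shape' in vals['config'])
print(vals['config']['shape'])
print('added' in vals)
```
True
[53, 235, 38, 39, 577]
False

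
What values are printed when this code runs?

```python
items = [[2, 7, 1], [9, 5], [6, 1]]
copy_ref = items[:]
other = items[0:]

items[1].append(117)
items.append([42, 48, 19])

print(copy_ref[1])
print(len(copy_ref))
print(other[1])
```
[9, 5, 117]
3
[9, 5, 117]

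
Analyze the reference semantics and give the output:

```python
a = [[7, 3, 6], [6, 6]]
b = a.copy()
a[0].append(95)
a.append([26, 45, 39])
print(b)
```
[[7, 3, 6, 95], [6, 6]]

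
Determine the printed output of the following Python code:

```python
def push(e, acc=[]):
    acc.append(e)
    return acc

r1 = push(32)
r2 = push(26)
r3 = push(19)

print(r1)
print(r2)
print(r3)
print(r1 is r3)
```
[32, 26, 19]
[32, 26, 19]
[32, 26, 19]
True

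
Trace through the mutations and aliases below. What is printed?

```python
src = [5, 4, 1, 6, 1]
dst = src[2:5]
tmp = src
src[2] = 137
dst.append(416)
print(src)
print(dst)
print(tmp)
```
[5, 4, 137, 6, 1]
[1, 6, 1, 416]
[5, 4, 137, 6, 1]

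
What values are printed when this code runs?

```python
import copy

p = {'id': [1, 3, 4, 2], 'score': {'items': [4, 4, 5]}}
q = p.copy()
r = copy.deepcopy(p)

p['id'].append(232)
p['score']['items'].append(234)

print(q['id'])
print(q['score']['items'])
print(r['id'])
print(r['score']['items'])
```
[1, 3, 4, 2, 232]
[4, 4, 5, 234]
[1, 3, 4, 2]
[4, 4, 5]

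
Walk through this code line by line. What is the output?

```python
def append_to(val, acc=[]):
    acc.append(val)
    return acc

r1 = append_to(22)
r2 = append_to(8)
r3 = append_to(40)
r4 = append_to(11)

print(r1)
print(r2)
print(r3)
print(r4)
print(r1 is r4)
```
[22, 8, 40, 11]
[22, 8, 40, 11]
[22, 8, 40, 11]
[22, 8, 40, 11]
True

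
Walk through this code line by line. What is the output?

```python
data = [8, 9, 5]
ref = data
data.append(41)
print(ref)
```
[8, 9, 5, 41]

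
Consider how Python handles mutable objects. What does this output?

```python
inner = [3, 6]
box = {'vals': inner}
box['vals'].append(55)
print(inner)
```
[3, 6, 55]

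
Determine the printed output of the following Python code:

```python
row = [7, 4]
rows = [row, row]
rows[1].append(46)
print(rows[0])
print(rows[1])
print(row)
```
[7, 4, 46]
[7, 4, 46]
[7, 4, 46]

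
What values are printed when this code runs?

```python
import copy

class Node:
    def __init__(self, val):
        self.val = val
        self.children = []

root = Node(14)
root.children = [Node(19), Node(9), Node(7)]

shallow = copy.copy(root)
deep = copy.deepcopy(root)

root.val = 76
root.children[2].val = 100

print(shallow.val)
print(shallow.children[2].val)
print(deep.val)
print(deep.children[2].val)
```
14
100
14
7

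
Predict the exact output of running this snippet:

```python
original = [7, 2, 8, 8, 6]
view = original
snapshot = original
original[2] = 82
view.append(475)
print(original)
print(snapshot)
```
[7, 2, 82, 8, 6, 475]
[7, 2, 82, 8, 6, 475]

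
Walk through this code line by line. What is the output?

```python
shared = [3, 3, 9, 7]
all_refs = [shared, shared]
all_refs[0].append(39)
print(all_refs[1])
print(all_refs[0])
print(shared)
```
[3, 3, 9, 7, 39]
[3, 3, 9, 7, 39]
[3, 3, 9, 7, 39]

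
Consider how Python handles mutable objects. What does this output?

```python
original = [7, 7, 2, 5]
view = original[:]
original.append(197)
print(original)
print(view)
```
[7, 7, 2, 5, 197]
[7, 7, 2, 5]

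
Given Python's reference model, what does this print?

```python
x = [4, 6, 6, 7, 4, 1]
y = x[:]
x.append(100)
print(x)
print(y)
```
[4, 6, 6, 7, 4, 1, 100]
[4, 6, 6, 7, 4, 1]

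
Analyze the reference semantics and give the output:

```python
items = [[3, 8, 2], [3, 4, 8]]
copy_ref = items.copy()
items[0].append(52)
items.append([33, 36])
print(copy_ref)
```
[[3, 8, 2, 52], [3, 4, 8]]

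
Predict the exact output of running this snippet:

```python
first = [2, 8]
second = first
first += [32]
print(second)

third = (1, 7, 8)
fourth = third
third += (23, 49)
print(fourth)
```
[2, 8, 32]
(1, 7, 8)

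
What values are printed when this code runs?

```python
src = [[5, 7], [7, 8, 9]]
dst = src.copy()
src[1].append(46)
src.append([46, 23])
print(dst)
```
[[5, 7], [7, 8, 9, 46]]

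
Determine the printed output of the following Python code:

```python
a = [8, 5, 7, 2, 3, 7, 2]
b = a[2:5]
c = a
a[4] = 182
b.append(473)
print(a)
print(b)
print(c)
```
[8, 5, 7, 2, 182, 7, 2]
[7, 2, 3, 473]
[8, 5, 7, 2, 182, 7, 2]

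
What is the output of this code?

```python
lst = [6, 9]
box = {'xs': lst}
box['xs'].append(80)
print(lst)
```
[6, 9, 80]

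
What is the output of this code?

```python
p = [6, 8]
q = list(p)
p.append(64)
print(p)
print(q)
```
[6, 8, 64]
[6, 8]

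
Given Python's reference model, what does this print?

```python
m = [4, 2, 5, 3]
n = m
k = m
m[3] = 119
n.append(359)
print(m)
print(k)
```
[4, 2, 5, 119, 359]
[4, 2, 5, 119, 359]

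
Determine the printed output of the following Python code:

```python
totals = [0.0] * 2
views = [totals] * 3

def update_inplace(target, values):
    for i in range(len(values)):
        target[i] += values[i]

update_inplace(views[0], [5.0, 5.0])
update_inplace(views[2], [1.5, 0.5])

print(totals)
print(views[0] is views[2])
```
[6.5, 5.5]
True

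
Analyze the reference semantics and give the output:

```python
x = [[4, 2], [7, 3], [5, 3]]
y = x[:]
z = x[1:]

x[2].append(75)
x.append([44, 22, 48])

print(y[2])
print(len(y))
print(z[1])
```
[5, 3, 75]
3
[5, 3, 75]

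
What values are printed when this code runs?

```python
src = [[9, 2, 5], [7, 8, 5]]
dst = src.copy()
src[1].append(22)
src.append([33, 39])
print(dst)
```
[[9, 2, 5], [7, 8, 5, 22]]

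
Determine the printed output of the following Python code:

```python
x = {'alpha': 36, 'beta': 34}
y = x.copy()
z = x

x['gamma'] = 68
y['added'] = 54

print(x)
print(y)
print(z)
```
{'alpha': 36, 'beta': 34, 'gamma': 68}
{'alpha': 36, 'beta': 34, 'added': 54}
{'alpha': 36, 'beta': 34, 'gamma': 68}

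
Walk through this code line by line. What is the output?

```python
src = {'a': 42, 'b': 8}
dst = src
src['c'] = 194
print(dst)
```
{'a': 42, 'b': 8, 'c': 194}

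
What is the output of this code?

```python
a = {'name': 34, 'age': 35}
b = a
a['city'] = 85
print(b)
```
{'name': 34, 'age': 35, 'city': 85}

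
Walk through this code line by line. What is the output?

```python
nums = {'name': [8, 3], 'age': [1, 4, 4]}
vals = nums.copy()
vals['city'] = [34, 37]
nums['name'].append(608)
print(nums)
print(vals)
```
{'name': [8, 3, 608], 'age': [1, 4, 4]}
{'name': [8, 3, 608], 'age': [1, 4, 4], 'city': [34, 37]}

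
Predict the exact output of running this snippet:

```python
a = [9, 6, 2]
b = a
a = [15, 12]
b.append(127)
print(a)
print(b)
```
[15, 12]
[9, 6, 2, 127]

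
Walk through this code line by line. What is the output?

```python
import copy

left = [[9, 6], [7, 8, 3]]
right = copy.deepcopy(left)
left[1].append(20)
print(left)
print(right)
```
[[9, 6], [7, 8, 3, 20]]
[[9, 6], [7, 8, 3]]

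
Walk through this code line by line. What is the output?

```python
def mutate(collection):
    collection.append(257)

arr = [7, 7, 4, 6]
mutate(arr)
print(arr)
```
[7, 7, 4, 6, 257]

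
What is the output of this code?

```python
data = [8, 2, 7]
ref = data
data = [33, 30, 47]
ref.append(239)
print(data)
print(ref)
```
[33, 30, 47]
[8, 2, 7, 239]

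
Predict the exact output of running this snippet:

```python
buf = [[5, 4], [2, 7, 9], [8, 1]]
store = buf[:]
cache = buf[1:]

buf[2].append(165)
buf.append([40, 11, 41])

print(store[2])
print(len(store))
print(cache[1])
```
[8, 1, 165]
3
[8, 1, 165]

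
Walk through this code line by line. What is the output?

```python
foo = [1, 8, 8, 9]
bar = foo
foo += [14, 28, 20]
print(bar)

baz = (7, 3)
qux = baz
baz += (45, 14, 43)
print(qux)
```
[1, 8, 8, 9, 14, 28, 20]
(7, 3)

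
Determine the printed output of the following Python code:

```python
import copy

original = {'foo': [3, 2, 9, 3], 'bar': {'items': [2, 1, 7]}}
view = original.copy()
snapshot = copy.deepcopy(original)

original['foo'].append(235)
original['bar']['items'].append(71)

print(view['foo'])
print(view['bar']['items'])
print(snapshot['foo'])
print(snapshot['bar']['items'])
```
[3, 2, 9, 3, 235]
[2, 1, 7, 71]
[3, 2, 9, 3]
[2, 1, 7]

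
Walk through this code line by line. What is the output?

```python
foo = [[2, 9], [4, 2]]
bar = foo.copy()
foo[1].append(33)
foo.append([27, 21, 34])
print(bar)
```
[[2, 9], [4, 2, 33]]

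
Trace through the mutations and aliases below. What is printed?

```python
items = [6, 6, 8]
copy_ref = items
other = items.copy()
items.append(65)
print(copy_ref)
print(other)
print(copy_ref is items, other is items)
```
[6, 6, 8, 65]
[6, 6, 8]
True False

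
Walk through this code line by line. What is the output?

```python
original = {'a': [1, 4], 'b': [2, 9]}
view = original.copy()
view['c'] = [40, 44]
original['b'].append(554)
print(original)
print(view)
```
{'a': [1, 4], 'b': [2, 9, 554]}
{'a': [1, 4], 'b': [2, 9, 554], 'c': [40, 44]}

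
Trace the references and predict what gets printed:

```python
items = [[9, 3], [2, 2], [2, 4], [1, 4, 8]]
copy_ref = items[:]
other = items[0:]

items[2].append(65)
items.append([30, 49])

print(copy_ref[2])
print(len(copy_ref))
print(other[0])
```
[2, 4, 65]
4
[9, 3]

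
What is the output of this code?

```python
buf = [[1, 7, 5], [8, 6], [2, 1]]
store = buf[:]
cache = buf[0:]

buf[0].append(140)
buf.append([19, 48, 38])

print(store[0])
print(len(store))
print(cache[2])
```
[1, 7, 5, 140]
3
[2, 1]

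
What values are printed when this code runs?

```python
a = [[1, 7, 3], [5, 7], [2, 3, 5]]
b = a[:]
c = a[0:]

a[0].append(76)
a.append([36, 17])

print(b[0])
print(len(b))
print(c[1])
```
[1, 7, 3, 76]
3
[5, 7]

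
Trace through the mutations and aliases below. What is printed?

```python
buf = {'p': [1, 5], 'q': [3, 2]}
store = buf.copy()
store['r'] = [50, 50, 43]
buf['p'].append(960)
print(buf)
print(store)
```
{'p': [1, 5, 960], 'q': [3, 2]}
{'p': [1, 5, 960], 'q': [3, 2], 'r': [50, 50, 43]}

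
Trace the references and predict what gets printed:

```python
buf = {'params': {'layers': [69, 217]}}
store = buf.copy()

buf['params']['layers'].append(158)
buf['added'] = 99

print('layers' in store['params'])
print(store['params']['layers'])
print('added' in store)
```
True
[69, 217, 158]
False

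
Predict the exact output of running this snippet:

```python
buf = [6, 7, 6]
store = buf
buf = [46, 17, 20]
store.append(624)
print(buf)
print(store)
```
[46, 17, 20]
[6, 7, 6, 624]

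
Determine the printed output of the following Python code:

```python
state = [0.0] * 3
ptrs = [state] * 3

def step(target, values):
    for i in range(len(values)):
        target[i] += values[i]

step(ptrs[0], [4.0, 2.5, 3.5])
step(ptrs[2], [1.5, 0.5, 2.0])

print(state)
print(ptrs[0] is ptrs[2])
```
[5.5, 3.0, 5.5]
True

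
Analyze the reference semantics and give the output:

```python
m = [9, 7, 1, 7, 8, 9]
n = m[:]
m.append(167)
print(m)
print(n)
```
[9, 7, 1, 7, 8, 9, 167]
[9, 7, 1, 7, 8, 9]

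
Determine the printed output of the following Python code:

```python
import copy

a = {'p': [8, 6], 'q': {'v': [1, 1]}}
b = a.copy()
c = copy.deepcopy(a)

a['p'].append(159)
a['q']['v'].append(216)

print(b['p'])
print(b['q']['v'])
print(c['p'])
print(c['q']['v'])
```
[8, 6, 159]
[1, 1, 216]
[8, 6]
[1, 1]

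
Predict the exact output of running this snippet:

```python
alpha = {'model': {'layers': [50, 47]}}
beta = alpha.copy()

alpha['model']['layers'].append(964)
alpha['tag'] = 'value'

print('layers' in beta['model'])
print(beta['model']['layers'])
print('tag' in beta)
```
True
[50, 47, 964]
False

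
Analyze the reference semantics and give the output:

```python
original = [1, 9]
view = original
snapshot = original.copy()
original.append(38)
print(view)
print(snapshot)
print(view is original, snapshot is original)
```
[1, 9, 38]
[1, 9]
True False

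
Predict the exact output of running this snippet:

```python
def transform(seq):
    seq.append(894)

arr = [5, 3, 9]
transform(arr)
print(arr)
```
[5, 3, 9, 894]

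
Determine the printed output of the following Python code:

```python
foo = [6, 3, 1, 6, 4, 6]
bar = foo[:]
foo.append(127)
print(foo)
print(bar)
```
[6, 3, 1, 6, 4, 6, 127]
[6, 3, 1, 6, 4, 6]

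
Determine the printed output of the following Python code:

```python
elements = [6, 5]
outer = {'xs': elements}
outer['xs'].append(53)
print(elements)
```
[6, 5, 53]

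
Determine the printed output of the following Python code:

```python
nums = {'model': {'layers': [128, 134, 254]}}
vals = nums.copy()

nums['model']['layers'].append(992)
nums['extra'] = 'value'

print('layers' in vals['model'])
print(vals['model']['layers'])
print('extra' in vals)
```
True
[128, 134, 254, 992]
False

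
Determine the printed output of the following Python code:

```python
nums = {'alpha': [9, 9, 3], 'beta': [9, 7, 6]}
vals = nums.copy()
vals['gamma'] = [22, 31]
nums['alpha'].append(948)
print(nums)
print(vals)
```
{'alpha': [9, 9, 3, 948], 'beta': [9, 7, 6]}
{'alpha': [9, 9, 3, 948], 'beta': [9, 7, 6], 'gamma': [22, 31]}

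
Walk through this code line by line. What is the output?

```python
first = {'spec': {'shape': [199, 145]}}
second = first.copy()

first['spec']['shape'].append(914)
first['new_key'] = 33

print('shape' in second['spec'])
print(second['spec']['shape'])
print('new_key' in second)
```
True
[199, 145, 914]
False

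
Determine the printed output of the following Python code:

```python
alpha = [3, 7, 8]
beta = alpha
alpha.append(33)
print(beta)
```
[3, 7, 8, 33]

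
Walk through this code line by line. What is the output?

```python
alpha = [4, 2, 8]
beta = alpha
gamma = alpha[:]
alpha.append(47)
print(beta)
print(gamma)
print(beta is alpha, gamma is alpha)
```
[4, 2, 8, 47]
[4, 2, 8]
True False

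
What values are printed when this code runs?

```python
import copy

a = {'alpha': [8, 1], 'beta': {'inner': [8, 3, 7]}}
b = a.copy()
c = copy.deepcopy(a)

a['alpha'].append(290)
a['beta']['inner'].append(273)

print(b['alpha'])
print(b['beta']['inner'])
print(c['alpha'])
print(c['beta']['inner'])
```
[8, 1, 290]
[8, 3, 7, 273]
[8, 1]
[8, 3, 7]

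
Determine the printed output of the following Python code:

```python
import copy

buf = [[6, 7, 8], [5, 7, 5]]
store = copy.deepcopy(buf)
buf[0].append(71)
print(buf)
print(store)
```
[[6, 7, 8, 71], [5, 7, 5]]
[[6, 7, 8], [5, 7, 5]]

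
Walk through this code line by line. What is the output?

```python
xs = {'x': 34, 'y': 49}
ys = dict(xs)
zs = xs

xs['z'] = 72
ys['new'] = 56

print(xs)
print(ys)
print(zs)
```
{'x': 34, 'y': 49, 'z': 72}
{'x': 34, 'y': 49, 'new': 56}
{'x': 34, 'y': 49, 'z': 72}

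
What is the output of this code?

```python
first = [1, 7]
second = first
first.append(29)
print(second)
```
[1, 7, 29]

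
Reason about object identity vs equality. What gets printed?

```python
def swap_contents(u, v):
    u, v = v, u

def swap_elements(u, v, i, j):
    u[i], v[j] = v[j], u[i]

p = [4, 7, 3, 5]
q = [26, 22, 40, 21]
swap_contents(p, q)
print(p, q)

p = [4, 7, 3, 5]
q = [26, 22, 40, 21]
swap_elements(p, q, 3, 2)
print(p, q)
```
[4, 7, 3, 5] [26, 22, 40, 21]
[4, 7, 3, 40] [26, 22, 5, 21]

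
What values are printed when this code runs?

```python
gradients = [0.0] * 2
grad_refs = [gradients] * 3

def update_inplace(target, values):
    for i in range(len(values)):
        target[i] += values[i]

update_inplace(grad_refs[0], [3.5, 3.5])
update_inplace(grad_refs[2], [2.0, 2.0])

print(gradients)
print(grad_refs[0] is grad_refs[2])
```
[5.5, 5.5]
True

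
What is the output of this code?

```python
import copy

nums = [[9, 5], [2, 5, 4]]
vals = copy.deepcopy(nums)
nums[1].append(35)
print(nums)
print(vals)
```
[[9, 5], [2, 5, 4, 35]]
[[9, 5], [2, 5, 4]]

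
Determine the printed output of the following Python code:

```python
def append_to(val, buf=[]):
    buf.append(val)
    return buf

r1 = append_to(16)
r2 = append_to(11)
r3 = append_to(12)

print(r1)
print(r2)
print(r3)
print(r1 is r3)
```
[16, 11, 12]
[16, 11, 12]
[16, 11, 12]
True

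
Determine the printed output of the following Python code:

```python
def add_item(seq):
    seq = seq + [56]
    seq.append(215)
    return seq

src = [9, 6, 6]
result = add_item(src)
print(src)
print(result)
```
[9, 6, 6]
[9, 6, 6, 56, 215]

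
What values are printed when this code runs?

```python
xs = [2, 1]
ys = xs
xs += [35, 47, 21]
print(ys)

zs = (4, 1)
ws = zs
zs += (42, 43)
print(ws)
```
[2, 1, 35, 47, 21]
(4, 1)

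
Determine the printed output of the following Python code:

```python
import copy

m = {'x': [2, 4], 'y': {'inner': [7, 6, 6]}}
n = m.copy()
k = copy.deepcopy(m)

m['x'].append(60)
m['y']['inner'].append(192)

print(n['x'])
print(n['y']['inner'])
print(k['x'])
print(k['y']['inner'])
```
[2, 4, 60]
[7, 6, 6, 192]
[2, 4]
[7, 6, 6]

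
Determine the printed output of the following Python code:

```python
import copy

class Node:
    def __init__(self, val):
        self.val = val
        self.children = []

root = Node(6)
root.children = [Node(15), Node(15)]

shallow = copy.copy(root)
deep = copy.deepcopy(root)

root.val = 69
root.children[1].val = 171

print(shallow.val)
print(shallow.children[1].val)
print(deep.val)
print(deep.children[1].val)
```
6
171
6
15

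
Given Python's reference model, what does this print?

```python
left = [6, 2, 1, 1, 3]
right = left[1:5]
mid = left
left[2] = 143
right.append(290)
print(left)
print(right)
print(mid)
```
[6, 2, 143, 1, 3]
[2, 1, 1, 3, 290]
[6, 2, 143, 1, 3]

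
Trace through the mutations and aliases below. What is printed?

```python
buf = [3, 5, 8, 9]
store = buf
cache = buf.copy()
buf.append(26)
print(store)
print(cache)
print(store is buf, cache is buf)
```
[3, 5, 8, 9, 26]
[3, 5, 8, 9]
True False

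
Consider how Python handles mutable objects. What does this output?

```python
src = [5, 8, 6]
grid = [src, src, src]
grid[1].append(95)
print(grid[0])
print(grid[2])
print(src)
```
[5, 8, 6, 95]
[5, 8, 6, 95]
[5, 8, 6, 95]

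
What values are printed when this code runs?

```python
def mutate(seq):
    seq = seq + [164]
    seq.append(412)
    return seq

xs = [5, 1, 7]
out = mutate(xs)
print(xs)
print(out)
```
[5, 1, 7]
[5, 1, 7, 164, 412]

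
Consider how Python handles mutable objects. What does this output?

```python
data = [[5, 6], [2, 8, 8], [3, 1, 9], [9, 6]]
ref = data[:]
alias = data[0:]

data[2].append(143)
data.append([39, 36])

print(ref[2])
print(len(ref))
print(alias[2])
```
[3, 1, 9, 143]
4
[3, 1, 9, 143]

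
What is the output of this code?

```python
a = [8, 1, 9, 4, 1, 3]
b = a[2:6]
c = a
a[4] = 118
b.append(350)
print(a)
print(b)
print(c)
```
[8, 1, 9, 4, 118, 3]
[9, 4, 1, 3, 350]
[8, 1, 9, 4, 118, 3]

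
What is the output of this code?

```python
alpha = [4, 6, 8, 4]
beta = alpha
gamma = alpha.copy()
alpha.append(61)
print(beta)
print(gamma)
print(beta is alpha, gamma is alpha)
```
[4, 6, 8, 4, 61]
[4, 6, 8, 4]
True False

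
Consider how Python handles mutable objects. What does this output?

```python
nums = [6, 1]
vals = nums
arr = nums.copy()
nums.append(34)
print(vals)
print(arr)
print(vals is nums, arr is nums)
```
[6, 1, 34]
[6, 1]
True False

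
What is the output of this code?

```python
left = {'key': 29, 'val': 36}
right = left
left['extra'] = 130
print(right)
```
{'key': 29, 'val': 36, 'extra': 130}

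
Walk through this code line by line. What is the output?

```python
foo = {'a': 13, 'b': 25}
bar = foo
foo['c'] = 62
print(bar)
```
{'a': 13, 'b': 25, 'c': 62}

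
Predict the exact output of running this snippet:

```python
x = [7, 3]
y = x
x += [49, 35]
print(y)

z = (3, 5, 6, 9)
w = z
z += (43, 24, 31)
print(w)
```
[7, 3, 49, 35]
(3, 5, 6, 9)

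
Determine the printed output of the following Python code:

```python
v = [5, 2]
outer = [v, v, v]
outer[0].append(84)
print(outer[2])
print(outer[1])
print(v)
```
[5, 2, 84]
[5, 2, 84]
[5, 2, 84]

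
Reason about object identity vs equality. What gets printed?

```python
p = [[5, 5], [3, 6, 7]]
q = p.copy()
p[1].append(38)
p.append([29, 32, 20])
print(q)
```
[[5, 5], [3, 6, 7, 38]]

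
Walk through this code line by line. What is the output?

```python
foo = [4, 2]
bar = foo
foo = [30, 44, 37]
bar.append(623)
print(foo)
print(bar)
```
[30, 44, 37]
[4, 2, 623]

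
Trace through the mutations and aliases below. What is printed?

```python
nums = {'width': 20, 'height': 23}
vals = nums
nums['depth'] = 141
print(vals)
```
{'width': 20, 'height': 23, 'depth': 141}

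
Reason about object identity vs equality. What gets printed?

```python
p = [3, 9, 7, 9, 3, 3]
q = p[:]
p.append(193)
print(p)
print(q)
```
[3, 9, 7, 9, 3, 3, 193]
[3, 9, 7, 9, 3, 3]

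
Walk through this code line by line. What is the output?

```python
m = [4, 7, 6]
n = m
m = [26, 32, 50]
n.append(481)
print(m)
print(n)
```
[26, 32, 50]
[4, 7, 6, 481]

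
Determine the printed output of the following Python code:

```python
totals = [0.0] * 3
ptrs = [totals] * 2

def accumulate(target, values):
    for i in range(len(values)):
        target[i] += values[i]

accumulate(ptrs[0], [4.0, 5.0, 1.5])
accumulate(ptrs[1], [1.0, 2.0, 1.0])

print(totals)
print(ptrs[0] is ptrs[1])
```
[5.0, 7.0, 2.5]
True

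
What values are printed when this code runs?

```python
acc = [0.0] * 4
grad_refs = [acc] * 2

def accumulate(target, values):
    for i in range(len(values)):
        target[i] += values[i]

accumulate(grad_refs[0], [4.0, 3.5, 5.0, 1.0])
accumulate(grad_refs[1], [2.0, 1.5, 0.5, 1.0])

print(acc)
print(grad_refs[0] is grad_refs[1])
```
[6.0, 5.0, 5.5, 2.0]
True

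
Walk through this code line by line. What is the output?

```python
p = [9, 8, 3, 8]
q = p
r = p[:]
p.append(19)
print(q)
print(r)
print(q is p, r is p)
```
[9, 8, 3, 8, 19]
[9, 8, 3, 8]
True False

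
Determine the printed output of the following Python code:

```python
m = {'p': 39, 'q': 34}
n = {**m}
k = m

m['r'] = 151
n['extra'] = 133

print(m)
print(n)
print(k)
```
{'p': 39, 'q': 34, 'r': 151}
{'p': 39, 'q': 34, 'extra': 133}
{'p': 39, 'q': 34, 'r': 151}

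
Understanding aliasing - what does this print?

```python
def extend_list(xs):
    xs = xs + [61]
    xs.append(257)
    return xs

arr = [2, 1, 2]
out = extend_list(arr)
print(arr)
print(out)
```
[2, 1, 2]
[2, 1, 2, 61, 257]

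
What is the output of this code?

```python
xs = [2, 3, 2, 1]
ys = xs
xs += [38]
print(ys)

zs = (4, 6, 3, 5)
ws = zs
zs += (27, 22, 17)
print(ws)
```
[2, 3, 2, 1, 38]
(4, 6, 3, 5)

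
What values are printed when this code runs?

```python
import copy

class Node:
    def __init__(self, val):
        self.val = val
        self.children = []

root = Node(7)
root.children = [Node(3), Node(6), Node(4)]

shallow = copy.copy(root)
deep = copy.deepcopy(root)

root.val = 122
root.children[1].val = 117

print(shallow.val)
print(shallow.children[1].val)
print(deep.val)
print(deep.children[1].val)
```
7
117
7
6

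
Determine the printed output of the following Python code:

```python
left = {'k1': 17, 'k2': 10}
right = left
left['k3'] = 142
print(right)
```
{'k1': 17, 'k2': 10, 'k3': 142}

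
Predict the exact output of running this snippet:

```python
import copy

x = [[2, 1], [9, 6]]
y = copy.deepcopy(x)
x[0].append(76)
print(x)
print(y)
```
[[2, 1, 76], [9, 6]]
[[2, 1], [9, 6]]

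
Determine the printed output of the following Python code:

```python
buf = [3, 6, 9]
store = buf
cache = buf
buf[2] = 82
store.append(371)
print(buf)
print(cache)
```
[3, 6, 82, 371]
[3, 6, 82, 371]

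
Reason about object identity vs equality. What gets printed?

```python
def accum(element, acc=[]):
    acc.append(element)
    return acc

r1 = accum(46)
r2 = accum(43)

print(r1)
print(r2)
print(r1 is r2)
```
[46, 43]
[46, 43]
True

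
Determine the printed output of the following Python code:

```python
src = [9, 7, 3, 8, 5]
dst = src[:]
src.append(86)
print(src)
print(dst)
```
[9, 7, 3, 8, 5, 86]
[9, 7, 3, 8, 5]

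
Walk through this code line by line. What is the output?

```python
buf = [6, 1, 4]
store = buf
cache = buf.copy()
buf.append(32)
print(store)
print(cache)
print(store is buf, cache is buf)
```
[6, 1, 4, 32]
[6, 1, 4]
True False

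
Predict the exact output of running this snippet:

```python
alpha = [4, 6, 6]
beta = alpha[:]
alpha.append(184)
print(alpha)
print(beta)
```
[4, 6, 6, 184]
[4, 6, 6]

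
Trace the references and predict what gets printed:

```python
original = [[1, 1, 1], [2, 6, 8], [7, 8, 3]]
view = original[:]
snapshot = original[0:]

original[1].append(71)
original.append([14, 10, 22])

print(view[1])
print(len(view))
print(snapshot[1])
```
[2, 6, 8, 71]
3
[2, 6, 8, 71]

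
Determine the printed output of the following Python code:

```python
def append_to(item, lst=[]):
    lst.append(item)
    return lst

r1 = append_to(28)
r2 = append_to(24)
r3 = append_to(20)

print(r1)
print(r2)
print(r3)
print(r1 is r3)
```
[28, 24, 20]
[28, 24, 20]
[28, 24, 20]
True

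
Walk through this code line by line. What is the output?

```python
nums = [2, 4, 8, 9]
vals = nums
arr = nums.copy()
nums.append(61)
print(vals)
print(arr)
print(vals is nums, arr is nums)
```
[2, 4, 8, 9, 61]
[2, 4, 8, 9]
True False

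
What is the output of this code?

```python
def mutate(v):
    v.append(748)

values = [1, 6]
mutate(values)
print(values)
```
[1, 6, 748]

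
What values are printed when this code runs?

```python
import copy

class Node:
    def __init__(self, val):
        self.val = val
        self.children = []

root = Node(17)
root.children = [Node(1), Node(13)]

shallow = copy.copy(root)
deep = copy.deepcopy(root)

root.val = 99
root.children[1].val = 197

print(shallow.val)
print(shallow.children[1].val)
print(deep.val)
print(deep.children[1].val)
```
17
197
17
13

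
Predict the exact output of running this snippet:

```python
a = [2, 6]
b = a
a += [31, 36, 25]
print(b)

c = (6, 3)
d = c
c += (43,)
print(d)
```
[2, 6, 31, 36, 25]
(6, 3)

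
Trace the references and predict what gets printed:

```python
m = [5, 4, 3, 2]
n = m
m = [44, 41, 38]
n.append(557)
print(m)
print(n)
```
[44, 41, 38]
[5, 4, 3, 2, 557]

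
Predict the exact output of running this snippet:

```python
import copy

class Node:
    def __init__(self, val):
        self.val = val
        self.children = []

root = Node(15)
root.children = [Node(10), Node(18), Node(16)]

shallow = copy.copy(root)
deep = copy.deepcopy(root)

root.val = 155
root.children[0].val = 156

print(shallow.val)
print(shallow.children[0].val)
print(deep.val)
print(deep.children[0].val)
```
15
156
15
10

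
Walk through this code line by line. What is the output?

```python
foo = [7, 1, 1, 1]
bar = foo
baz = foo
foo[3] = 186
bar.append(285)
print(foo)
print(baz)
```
[7, 1, 1, 186, 285]
[7, 1, 1, 186, 285]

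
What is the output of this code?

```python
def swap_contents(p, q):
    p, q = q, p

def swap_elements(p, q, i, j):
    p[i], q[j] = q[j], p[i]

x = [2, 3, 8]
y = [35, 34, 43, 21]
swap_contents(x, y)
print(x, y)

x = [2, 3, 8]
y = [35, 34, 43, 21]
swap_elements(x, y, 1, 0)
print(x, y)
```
[2, 3, 8] [35, 34, 43, 21]
[2, 35, 8] [3, 34, 43, 21]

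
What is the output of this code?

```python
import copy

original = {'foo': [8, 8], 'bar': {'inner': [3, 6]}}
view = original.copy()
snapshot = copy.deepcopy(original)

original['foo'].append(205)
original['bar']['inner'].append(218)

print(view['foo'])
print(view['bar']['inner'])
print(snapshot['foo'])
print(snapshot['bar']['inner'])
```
[8, 8, 205]
[3, 6, 218]
[8, 8]
[3, 6]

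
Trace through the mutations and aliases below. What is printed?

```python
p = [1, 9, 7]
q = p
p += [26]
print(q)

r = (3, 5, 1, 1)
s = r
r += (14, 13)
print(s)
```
[1, 9, 7, 26]
(3, 5, 1, 1)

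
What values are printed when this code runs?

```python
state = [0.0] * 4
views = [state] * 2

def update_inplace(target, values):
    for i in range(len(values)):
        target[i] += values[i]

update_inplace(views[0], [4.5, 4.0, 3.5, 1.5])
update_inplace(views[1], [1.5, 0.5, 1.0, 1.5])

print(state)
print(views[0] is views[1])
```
[6.0, 4.5, 4.5, 3.0]
True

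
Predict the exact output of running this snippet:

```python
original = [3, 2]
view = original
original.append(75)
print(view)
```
[3, 2, 75]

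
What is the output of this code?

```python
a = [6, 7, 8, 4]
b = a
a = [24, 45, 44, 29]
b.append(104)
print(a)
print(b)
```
[24, 45, 44, 29]
[6, 7, 8, 4, 104]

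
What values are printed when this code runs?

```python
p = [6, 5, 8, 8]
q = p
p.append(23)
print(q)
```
[6, 5, 8, 8, 23]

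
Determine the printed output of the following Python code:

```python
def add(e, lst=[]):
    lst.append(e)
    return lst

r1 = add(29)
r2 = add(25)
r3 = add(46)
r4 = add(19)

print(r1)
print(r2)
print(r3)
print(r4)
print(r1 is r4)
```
[29, 25, 46, 19]
[29, 25, 46, 19]
[29, 25, 46, 19]
[29, 25, 46, 19]
True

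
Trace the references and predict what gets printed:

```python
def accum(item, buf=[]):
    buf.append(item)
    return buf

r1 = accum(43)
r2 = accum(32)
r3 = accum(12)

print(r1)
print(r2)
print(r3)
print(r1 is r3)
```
[43, 32, 12]
[43, 32, 12]
[43, 32, 12]
True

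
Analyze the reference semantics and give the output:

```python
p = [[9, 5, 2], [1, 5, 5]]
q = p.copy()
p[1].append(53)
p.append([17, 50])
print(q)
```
[[9, 5, 2], [1, 5, 5, 53]]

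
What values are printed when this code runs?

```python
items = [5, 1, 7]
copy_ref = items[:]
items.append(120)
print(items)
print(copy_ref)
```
[5, 1, 7, 120]
[5, 1, 7]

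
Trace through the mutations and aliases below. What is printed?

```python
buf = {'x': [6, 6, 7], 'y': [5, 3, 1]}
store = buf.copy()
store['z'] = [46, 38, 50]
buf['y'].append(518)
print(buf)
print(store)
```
{'x': [6, 6, 7], 'y': [5, 3, 1, 518]}
{'x': [6, 6, 7], 'y': [5, 3, 1, 518], 'z': [46, 38, 50]}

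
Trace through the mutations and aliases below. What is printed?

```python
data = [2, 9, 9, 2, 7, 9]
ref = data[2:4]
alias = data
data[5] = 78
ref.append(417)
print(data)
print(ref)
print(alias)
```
[2, 9, 9, 2, 7, 78]
[9, 2, 417]
[2, 9, 9, 2, 7, 78]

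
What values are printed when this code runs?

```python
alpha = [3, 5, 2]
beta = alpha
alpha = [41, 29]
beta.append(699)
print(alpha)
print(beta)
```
[41, 29]
[3, 5, 2, 699]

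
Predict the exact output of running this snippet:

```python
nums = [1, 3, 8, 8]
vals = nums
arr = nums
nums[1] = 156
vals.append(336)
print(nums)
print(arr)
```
[1, 156, 8, 8, 336]
[1, 156, 8, 8, 336]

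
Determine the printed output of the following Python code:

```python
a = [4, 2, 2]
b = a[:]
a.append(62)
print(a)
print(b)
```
[4, 2, 2, 62]
[4, 2, 2]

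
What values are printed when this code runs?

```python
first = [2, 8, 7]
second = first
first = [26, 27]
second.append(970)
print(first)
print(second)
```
[26, 27]
[2, 8, 7, 970]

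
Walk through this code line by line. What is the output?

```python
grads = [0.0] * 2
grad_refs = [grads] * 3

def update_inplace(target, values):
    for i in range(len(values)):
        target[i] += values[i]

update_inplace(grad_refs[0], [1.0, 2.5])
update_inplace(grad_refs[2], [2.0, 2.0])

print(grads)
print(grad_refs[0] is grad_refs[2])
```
[3.0, 4.5]
True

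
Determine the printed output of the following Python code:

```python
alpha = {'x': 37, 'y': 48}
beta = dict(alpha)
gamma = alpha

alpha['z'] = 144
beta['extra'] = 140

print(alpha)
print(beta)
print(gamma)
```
{'x': 37, 'y': 48, 'z': 144}
{'x': 37, 'y': 48, 'extra': 140}
{'x': 37, 'y': 48, 'z': 144}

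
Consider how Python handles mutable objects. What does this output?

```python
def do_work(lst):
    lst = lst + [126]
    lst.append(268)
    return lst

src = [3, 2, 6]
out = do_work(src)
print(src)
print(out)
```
[3, 2, 6]
[3, 2, 6, 126, 268]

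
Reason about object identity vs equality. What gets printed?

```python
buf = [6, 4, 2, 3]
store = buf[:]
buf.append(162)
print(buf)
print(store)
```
[6, 4, 2, 3, 162]
[6, 4, 2, 3]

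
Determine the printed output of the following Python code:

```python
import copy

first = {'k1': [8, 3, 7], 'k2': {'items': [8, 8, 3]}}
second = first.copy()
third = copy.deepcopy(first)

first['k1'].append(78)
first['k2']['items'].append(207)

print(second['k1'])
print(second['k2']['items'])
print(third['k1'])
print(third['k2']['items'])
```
[8, 3, 7, 78]
[8, 8, 3, 207]
[8, 3, 7]
[8, 8, 3]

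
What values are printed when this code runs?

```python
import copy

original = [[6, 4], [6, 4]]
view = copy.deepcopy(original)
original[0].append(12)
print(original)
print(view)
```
[[6, 4, 12], [6, 4]]
[[6, 4], [6, 4]]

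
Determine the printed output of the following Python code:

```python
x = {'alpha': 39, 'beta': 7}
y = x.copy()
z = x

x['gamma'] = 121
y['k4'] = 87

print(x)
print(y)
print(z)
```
{'alpha': 39, 'beta': 7, 'gamma': 121}
{'alpha': 39, 'beta': 7, 'k4': 87}
{'alpha': 39, 'beta': 7, 'gamma': 121}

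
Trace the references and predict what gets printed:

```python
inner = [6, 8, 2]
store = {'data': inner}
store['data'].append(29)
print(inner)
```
[6, 8, 2, 29]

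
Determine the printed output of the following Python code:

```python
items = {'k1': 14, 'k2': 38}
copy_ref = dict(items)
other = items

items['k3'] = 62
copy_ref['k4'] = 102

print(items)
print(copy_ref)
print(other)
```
{'k1': 14, 'k2': 38, 'k3': 62}
{'k1': 14, 'k2': 38, 'k4': 102}
{'k1': 14, 'k2': 38, 'k3': 62}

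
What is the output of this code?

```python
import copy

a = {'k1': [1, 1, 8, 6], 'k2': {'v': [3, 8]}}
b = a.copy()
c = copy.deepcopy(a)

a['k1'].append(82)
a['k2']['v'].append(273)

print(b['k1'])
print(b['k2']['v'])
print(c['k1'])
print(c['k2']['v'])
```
[1, 1, 8, 6, 82]
[3, 8, 273]
[1, 1, 8, 6]
[3, 8]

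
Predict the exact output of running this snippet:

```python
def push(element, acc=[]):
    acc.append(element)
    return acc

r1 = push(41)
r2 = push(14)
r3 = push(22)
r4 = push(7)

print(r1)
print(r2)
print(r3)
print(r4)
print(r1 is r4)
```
[41, 14, 22, 7]
[41, 14, 22, 7]
[41, 14, 22, 7]
[41, 14, 22, 7]
True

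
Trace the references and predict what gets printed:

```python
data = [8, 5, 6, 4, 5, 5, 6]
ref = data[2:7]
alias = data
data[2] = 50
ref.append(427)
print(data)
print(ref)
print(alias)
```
[8, 5, 50, 4, 5, 5, 6]
[6, 4, 5, 5, 6, 427]
[8, 5, 50, 4, 5, 5, 6]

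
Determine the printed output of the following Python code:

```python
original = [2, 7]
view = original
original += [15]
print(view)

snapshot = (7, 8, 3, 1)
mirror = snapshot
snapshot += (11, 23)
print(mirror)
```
[2, 7, 15]
(7, 8, 3, 1)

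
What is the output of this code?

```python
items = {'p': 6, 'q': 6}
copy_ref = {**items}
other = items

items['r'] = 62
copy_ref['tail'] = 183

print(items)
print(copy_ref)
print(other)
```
{'p': 6, 'q': 6, 'r': 62}
{'p': 6, 'q': 6, 'tail': 183}
{'p': 6, 'q': 6, 'r': 62}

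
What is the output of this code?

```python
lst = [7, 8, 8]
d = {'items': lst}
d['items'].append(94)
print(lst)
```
[7, 8, 8, 94]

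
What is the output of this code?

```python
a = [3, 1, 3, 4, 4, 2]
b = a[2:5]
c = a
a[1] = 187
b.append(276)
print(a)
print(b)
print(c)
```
[3, 187, 3, 4, 4, 2]
[3, 4, 4, 276]
[3, 187, 3, 4, 4, 2]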